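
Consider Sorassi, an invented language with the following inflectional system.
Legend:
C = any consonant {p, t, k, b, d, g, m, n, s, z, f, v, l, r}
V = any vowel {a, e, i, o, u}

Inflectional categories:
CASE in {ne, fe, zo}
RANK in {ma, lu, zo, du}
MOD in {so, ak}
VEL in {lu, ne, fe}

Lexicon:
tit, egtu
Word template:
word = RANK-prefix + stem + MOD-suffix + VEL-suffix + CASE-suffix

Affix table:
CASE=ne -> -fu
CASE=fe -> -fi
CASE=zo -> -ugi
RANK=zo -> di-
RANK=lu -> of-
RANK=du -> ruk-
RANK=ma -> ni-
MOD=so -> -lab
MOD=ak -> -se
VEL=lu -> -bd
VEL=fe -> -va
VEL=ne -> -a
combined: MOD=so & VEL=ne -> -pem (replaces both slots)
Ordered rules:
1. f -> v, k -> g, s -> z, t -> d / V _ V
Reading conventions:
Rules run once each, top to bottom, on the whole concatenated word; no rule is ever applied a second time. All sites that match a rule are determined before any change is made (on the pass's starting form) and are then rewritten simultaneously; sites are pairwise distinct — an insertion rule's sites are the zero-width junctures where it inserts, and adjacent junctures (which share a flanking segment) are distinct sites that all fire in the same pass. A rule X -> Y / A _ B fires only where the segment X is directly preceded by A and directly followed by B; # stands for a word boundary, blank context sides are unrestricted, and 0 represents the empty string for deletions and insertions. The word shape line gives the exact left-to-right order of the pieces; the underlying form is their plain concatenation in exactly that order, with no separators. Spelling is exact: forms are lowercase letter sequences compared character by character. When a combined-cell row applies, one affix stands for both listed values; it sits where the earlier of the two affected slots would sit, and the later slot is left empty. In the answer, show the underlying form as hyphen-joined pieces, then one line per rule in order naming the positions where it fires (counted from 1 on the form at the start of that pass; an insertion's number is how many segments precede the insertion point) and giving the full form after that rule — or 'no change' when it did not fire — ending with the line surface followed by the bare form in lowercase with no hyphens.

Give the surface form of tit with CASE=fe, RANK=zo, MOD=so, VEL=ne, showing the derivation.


underlying: di-tit-pem-fi
1. f -> v, k -> g, s -> z, t -> d / V _ V: fires at position(s) 3: diditpemfi
surface: diditpemfi


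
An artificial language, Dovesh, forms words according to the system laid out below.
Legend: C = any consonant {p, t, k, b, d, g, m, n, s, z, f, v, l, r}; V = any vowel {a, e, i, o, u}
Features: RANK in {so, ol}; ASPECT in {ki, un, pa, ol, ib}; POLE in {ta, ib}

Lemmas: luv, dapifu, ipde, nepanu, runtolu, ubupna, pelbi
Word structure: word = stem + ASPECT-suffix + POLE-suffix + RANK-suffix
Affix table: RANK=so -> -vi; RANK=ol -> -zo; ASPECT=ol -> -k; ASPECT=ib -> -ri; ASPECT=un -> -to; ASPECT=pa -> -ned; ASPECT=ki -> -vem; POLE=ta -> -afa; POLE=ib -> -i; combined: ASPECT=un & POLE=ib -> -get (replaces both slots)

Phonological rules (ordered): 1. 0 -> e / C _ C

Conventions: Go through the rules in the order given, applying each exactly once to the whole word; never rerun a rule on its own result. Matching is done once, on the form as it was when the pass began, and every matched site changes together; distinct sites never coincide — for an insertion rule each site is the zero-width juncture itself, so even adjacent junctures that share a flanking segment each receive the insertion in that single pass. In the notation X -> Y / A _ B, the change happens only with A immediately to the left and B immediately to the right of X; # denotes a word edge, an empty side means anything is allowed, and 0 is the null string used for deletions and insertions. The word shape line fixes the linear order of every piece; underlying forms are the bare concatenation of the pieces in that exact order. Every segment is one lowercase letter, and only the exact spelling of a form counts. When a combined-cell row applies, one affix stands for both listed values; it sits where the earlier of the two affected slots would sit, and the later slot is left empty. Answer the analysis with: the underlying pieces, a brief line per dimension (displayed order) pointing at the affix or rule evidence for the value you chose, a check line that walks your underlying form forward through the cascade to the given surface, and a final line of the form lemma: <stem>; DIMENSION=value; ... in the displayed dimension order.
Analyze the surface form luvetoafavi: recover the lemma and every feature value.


underlying: luv-to-afa-vi
RANK=so - signalled by the affix -vi
ASPECT=un - signalled by the affix -to
POLE=ta - signalled by the affix -afa
check: luvtoafavi -> luvetoafavi
lemma: luv; RANK=so; ASPECT=un; POLE=ta


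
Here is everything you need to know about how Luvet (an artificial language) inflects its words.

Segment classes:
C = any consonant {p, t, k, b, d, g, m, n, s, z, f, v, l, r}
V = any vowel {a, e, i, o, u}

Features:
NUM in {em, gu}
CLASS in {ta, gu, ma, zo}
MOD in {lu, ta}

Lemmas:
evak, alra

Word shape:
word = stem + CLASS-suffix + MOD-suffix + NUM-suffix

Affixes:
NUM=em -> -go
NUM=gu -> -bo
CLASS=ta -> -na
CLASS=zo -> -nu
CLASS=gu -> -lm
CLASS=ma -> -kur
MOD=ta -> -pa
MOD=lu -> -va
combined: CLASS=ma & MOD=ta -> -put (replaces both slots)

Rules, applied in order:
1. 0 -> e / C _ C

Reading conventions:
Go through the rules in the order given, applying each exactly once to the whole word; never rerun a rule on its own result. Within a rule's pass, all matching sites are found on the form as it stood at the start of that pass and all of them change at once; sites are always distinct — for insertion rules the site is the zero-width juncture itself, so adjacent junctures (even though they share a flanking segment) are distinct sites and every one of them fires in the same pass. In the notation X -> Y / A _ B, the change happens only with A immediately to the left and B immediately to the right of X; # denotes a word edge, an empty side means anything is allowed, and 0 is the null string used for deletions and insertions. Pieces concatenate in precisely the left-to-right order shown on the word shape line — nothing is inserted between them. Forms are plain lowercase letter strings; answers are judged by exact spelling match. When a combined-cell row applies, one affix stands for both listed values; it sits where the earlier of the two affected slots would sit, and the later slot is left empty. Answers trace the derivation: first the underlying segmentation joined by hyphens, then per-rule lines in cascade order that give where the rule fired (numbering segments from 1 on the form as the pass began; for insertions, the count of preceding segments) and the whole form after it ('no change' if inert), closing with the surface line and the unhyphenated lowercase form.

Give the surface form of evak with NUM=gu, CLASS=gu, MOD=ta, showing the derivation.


underlying: evak-lm-pa-bo
1. 0 -> e / C _ C: inserts after position(s) 4, 5, 6: evakelemepabo
surface: evakelemepabo


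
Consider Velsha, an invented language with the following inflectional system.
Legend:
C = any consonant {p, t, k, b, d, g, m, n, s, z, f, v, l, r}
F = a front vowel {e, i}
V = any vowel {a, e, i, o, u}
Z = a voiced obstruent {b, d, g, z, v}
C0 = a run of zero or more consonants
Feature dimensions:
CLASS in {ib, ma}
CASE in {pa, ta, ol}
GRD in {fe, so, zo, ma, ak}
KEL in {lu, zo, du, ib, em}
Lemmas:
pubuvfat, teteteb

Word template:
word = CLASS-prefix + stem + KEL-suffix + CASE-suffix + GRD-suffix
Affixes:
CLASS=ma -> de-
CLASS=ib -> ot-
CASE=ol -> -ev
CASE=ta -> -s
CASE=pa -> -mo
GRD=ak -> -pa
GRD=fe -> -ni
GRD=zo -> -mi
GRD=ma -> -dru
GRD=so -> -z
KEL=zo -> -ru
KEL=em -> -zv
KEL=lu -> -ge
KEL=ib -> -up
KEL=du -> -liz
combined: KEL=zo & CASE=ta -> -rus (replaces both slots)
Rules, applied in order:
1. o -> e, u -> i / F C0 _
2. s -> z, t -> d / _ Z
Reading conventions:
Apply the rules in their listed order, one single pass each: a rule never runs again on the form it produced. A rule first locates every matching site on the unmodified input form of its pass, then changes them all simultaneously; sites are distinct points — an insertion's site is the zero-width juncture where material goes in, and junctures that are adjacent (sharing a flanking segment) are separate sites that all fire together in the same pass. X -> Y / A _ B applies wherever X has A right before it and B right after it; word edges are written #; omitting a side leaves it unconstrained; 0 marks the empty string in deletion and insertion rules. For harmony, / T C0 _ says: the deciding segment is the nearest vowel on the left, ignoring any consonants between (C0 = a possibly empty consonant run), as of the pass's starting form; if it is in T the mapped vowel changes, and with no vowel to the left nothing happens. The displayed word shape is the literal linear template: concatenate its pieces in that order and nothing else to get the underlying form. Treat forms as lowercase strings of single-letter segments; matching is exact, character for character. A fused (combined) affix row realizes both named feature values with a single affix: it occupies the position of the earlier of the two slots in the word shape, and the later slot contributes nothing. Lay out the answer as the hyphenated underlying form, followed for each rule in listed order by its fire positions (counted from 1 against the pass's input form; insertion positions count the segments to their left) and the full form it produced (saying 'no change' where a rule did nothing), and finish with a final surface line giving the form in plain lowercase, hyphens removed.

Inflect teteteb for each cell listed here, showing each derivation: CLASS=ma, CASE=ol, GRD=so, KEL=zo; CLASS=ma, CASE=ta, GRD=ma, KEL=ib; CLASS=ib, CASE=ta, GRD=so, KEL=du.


cell CLASS=ma, CASE=ol, GRD=so, KEL=zo:
underlying: de-teteteb-ru-ev-z
1. o -> e, u -> i / F C0 _: fires at position(s) 11: detetetebrievz
2. s -> z, t -> d / _ Z: no change
surface: detetetebrievz

cell CLASS=ma, CASE=ta, GRD=ma, KEL=ib:
underlying: de-teteteb-up-s-dru
1. o -> e, u -> i / F C0 _: fires at position(s) 10: detetetebipsdru
2. s -> z, t -> d / _ Z: fires at position(s) 12: detetetebipzdru
surface: detetetebipzdru

cell CLASS=ib, CASE=ta, GRD=so, KEL=du:
underlying: ot-teteteb-liz-s-z
1. o -> e, u -> i / F C0 _: no change
2. s -> z, t -> d / _ Z: fires at position(s) 13: otteteteblizzz
surface: otteteteblizzz


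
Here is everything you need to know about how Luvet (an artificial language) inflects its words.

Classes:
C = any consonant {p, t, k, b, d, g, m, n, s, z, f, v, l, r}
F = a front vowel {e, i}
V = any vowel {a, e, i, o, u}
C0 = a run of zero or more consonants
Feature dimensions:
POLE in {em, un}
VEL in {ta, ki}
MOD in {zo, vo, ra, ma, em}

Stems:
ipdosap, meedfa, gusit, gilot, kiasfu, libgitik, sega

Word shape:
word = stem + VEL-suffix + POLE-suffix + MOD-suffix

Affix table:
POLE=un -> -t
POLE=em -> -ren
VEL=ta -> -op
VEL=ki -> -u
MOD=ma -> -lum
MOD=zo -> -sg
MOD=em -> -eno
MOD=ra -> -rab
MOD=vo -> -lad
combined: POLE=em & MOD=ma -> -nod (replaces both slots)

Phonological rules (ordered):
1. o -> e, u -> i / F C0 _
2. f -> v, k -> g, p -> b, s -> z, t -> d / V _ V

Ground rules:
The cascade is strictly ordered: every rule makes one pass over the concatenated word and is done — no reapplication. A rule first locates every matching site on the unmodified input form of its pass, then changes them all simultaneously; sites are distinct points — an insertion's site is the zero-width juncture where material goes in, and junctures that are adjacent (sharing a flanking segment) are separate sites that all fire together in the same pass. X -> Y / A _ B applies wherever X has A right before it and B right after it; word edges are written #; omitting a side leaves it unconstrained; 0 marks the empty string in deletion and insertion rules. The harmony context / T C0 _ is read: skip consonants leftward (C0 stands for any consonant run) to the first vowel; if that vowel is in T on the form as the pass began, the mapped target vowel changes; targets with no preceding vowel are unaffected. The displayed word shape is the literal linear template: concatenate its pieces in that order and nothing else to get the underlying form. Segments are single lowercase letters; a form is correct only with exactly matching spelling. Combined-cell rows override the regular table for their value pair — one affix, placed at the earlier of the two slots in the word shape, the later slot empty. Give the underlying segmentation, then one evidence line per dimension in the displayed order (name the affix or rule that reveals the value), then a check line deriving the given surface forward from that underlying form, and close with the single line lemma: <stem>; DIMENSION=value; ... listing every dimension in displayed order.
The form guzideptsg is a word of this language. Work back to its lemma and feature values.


underlying: gusit-op-t-sg
POLE=un - signalled by the affix -t
VEL=ta - signalled by the affix -op
MOD=zo - signalled by the affix -sg
check: gusitoptsg -> gusiteptsg -> guzideptsg
lemma: gusit; POLE=un; VEL=ta; MOD=zo


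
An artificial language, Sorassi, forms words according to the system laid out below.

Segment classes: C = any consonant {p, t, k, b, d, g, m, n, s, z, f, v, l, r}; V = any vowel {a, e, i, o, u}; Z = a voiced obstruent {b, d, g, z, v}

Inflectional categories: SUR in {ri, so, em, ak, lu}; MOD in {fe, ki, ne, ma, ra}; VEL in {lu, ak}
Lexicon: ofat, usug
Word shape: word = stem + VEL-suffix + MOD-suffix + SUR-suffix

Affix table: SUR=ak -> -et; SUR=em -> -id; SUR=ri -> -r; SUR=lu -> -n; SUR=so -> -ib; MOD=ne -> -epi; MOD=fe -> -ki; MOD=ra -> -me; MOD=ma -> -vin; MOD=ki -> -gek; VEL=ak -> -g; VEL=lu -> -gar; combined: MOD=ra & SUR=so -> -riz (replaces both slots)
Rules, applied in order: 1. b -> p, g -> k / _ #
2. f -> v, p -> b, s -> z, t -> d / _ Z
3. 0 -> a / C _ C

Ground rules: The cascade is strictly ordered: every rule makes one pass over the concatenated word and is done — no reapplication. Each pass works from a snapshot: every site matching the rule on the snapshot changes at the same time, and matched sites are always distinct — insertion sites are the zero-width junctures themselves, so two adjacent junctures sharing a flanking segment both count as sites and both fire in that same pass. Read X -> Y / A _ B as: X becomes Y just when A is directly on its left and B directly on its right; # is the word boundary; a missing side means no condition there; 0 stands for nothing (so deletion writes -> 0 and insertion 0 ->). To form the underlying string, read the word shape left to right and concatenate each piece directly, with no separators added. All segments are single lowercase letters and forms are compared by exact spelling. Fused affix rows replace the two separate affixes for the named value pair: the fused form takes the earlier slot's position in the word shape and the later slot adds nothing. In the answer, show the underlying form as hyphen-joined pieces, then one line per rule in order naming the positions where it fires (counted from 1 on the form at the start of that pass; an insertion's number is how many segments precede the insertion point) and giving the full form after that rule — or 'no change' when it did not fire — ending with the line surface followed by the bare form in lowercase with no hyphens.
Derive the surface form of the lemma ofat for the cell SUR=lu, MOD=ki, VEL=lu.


underlying: ofat-gar-gek-n
1. b -> p, g -> k / _ #: no change
2. f -> v, p -> b, s -> z, t -> d / _ Z: fires at position(s) 4: ofadgargekn
3. 0 -> a / C _ C: inserts after position(s) 4, 7, 10: ofadagaragekan
surface: ofadagaragekan


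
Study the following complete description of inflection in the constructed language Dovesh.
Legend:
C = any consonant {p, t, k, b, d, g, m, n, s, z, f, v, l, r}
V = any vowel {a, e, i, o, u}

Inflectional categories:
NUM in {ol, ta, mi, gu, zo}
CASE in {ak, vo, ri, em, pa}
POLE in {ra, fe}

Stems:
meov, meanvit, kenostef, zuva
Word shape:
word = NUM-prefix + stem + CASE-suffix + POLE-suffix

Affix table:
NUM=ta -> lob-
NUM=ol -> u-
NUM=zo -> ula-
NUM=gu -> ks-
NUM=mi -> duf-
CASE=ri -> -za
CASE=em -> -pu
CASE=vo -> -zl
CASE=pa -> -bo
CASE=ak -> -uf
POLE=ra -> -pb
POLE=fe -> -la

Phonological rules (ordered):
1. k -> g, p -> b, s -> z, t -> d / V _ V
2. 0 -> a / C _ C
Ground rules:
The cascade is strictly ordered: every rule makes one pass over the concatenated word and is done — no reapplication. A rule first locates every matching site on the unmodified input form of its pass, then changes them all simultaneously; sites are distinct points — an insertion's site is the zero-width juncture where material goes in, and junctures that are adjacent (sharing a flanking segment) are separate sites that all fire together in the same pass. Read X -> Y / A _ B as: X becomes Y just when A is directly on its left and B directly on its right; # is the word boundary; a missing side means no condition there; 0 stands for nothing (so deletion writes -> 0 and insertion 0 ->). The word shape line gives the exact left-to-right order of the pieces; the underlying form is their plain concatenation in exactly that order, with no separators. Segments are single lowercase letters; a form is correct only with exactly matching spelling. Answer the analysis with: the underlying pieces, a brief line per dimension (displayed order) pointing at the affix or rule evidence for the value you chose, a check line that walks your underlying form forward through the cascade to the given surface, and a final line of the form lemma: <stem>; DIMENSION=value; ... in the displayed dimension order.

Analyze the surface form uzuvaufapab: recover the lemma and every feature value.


underlying: u-zuva-uf-pb
NUM=ol - signalled by the affix u-
CASE=ak - signalled by the affix -uf
POLE=ra - signalled by the affix -pb
check: uzuvaufpb -> uzuvaufpb -> uzuvaufapab
lemma: zuva; NUM=ol; CASE=ak; POLE=ra


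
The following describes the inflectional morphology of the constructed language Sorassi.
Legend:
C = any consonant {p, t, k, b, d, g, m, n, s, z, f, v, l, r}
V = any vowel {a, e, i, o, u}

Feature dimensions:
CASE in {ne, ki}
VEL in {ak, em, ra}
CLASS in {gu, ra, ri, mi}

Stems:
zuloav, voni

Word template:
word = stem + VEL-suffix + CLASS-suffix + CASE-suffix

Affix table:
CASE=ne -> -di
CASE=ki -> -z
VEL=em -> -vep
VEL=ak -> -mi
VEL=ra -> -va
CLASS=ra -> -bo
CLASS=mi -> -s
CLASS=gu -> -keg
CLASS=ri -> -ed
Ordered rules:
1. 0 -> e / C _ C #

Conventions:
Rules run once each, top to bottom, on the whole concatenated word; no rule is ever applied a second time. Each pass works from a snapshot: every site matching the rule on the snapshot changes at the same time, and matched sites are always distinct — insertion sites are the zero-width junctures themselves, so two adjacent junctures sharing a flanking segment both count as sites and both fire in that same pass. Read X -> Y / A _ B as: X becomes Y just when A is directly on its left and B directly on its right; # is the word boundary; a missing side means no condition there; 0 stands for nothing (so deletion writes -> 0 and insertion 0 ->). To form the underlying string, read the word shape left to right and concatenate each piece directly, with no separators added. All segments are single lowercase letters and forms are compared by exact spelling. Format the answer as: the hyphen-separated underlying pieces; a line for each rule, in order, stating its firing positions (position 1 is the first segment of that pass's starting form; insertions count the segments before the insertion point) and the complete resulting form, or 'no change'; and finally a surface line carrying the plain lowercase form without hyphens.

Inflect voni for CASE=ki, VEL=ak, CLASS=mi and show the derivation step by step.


underlying: voni-mi-s-z
1. 0 -> e / C _ C #: inserts after position(s) 7: vonimisez
surface: vonimisez


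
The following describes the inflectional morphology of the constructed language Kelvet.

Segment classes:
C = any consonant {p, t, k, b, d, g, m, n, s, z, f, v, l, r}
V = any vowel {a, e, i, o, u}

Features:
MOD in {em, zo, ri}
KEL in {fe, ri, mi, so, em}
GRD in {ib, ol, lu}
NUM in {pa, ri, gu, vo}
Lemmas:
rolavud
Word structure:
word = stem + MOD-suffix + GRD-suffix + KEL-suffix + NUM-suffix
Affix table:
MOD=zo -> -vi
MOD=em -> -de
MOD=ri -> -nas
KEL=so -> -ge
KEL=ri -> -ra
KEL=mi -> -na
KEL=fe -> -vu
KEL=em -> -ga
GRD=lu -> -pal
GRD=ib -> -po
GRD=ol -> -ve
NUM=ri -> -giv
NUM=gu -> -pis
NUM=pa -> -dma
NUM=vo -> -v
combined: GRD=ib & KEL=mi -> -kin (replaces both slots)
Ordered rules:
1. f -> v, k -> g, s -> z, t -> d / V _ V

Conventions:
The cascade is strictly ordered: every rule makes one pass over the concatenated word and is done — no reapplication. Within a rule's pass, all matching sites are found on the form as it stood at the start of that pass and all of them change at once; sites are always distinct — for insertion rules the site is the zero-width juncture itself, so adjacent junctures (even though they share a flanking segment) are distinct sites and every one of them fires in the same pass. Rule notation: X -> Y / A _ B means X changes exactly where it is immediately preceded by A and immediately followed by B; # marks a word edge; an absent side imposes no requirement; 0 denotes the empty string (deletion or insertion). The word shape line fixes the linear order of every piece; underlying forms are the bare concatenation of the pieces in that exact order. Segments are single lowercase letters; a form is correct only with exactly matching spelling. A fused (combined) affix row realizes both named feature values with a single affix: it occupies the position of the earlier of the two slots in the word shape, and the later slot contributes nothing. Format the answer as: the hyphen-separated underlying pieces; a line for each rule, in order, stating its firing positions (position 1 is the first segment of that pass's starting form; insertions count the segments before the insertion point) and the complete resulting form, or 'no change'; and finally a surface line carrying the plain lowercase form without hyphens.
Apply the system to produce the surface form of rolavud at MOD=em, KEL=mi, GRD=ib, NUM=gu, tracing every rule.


underlying: rolavud-de-kin-pis
1. f -> v, k -> g, s -> z, t -> d / V _ V: fires at position(s) 10: rolavuddeginpis
surface: rolavuddeginpis


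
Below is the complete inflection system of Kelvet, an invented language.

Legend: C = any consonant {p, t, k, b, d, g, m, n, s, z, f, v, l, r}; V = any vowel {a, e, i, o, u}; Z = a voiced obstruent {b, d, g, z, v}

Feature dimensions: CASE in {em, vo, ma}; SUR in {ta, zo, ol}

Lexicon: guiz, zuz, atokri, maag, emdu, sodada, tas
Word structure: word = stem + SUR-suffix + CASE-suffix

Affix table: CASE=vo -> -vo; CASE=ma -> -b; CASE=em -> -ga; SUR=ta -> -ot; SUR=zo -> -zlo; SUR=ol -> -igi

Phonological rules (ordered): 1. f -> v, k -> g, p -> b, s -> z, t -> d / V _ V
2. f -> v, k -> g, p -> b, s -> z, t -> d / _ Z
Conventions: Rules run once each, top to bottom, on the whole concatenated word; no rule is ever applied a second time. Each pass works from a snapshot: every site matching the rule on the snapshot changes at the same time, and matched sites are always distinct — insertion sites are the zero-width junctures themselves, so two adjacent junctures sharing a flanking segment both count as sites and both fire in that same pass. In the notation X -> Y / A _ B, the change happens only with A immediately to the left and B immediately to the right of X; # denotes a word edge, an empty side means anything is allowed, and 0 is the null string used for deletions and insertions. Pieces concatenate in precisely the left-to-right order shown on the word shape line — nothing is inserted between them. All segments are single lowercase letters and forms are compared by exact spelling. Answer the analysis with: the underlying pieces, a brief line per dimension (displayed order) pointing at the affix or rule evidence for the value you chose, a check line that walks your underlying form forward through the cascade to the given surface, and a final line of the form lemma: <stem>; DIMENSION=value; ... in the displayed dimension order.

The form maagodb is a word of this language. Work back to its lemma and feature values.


underlying: maag-ot-b
CASE=ma - signalled by the affix -b
SUR=ta - signalled by the affix -ot
check: maagotb -> maagotb -> maagodb
lemma: maag; CASE=ma; SUR=ta


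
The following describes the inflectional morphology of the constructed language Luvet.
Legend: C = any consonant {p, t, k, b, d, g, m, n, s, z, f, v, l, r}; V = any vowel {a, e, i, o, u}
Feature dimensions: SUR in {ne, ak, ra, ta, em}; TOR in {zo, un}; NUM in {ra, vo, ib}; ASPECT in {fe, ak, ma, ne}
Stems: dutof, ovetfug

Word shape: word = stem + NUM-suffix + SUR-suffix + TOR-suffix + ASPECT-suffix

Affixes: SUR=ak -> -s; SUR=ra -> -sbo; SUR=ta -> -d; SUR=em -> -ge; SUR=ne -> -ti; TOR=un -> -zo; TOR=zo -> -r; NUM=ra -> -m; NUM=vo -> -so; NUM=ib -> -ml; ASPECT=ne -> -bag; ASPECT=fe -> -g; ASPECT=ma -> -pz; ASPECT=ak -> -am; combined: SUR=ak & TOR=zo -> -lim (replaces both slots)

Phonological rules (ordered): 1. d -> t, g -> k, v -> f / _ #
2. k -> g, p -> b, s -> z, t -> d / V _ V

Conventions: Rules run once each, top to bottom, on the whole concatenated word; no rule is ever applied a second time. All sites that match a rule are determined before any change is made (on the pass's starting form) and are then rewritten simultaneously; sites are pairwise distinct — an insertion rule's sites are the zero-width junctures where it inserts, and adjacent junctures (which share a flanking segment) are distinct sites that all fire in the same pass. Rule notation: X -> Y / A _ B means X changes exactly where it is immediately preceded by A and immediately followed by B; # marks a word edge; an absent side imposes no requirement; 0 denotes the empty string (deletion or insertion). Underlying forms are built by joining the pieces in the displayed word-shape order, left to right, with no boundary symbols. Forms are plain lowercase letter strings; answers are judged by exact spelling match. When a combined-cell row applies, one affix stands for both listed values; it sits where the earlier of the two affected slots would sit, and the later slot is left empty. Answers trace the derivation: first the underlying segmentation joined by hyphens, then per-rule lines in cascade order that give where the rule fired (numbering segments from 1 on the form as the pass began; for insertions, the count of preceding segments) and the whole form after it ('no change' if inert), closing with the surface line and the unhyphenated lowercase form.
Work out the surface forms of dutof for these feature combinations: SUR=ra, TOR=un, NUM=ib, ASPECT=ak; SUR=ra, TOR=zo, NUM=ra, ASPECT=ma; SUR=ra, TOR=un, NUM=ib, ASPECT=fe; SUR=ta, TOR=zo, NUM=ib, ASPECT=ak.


cell SUR=ra, TOR=un, NUM=ib, ASPECT=ak:
underlying: dutof-ml-sbo-zo-am
1. d -> t, g -> k, v -> f / _ #: no change
2. k -> g, p -> b, s -> z, t -> d / V _ V: fires at position(s) 3: dudofmlsbozoam
surface: dudofmlsbozoam

cell SUR=ra, TOR=zo, NUM=ra, ASPECT=ma:
underlying: dutof-m-sbo-r-pz
1. d -> t, g -> k, v -> f / _ #: no change
2. k -> g, p -> b, s -> z, t -> d / V _ V: fires at position(s) 3: dudofmsborpz
surface: dudofmsborpz

cell SUR=ra, TOR=un, NUM=ib, ASPECT=fe:
underlying: dutof-ml-sbo-zo-g
1. d -> t, g -> k, v -> f / _ #: fires at position(s) 13: dutofmlsbozok
2. k -> g, p -> b, s -> z, t -> d / V _ V: fires at position(s) 3: dudofmlsbozok
surface: dudofmlsbozok

cell SUR=ta, TOR=zo, NUM=ib, ASPECT=ak:
underlying: dutof-ml-d-r-am
1. d -> t, g -> k, v -> f / _ #: no change
2. k -> g, p -> b, s -> z, t -> d / V _ V: fires at position(s) 3: dudofmldram
surface: dudofmldram


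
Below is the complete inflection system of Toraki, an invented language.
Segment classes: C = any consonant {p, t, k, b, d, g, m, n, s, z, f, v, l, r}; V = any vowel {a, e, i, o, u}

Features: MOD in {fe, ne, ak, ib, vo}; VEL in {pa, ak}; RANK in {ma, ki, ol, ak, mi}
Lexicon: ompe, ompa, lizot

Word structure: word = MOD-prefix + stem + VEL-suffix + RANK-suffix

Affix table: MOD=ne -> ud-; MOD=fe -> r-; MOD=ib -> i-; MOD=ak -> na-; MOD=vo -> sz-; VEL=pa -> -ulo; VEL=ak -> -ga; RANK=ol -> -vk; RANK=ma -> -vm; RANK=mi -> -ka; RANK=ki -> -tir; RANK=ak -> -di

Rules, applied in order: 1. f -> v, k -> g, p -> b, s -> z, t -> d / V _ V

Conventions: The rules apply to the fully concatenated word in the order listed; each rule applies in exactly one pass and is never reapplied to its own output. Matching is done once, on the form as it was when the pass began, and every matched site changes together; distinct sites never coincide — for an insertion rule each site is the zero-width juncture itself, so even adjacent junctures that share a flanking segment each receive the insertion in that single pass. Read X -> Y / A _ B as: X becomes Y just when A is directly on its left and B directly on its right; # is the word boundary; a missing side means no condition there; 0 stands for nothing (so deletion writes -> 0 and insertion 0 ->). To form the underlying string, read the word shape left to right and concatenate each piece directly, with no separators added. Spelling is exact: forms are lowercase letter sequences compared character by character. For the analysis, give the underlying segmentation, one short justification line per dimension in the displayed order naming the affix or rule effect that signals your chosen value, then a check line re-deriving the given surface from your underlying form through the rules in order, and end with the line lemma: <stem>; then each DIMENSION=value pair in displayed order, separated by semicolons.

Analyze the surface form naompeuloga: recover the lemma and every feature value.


underlying: na-ompe-ulo-ka
MOD=ak - signalled by the affix na-
VEL=pa - signalled by the affix -ulo
RANK=mi - signalled by the affix -ka
check: naompeuloka -> naompeuloga
lemma: ompe; MOD=ak; VEL=pa; RANK=mi


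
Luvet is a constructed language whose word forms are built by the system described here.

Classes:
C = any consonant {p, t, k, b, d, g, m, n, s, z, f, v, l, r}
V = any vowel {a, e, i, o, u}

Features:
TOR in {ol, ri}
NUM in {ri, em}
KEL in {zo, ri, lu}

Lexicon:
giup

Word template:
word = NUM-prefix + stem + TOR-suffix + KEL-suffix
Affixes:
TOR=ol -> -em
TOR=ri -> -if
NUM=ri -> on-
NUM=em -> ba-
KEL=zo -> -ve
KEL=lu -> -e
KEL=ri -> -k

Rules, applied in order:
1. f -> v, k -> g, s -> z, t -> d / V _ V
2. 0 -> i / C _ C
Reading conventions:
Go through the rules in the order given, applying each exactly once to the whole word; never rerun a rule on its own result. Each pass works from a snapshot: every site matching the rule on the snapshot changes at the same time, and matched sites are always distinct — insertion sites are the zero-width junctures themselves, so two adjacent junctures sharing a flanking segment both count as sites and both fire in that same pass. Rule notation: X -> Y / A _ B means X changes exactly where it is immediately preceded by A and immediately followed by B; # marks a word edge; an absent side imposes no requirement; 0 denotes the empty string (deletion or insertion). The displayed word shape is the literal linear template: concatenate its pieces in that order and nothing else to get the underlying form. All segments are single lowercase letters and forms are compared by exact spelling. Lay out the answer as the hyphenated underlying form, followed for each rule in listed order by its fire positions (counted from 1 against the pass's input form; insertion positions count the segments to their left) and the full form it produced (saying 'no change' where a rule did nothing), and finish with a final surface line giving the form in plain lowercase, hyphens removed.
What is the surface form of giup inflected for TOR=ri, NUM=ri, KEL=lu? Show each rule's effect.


underlying: on-giup-if-e
1. f -> v, k -> g, s -> z, t -> d / V _ V: fires at position(s) 8: ongiupive
2. 0 -> i / C _ C: inserts after position(s) 2: onigiupive
surface: onigiupive


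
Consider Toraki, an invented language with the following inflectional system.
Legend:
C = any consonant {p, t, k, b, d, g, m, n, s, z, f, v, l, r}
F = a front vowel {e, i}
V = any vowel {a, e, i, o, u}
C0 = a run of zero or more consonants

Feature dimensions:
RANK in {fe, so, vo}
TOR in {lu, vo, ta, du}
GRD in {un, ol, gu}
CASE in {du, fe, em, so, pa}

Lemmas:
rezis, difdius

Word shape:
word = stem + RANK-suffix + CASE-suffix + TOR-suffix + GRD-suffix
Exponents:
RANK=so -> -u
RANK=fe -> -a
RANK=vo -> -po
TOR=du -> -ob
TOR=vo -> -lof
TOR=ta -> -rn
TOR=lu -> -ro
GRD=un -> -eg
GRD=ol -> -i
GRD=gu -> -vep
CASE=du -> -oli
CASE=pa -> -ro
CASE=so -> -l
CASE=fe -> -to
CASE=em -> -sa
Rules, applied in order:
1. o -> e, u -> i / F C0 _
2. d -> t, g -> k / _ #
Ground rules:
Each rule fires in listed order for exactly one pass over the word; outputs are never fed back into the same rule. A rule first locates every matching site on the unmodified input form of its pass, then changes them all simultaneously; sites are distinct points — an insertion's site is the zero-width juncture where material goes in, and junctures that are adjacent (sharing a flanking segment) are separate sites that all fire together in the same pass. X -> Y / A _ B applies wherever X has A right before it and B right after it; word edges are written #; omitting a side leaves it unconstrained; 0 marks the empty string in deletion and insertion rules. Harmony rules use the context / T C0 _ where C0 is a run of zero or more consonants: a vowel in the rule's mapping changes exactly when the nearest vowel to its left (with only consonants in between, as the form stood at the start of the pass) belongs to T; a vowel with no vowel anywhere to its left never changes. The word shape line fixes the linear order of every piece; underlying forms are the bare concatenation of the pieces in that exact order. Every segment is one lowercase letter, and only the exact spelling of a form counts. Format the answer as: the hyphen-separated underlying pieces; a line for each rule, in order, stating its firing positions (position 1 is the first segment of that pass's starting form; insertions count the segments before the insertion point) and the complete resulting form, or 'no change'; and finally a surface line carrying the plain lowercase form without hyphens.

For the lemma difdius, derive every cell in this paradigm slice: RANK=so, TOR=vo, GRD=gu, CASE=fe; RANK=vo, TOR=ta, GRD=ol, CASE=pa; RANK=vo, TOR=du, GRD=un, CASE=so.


cell RANK=so, TOR=vo, GRD=gu, CASE=fe:
underlying: difdius-u-to-lof-vep
1. o -> e, u -> i / F C0 _: fires at position(s) 6: difdiisutolofvep
2. d -> t, g -> k / _ #: no change
surface: difdiisutolofvep

cell RANK=vo, TOR=ta, GRD=ol, CASE=pa:
underlying: difdius-po-ro-rn-i
1. o -> e, u -> i / F C0 _: fires at position(s) 6: difdiispororni
2. d -> t, g -> k / _ #: no change
surface: difdiispororni

cell RANK=vo, TOR=du, GRD=un, CASE=so:
underlying: difdius-po-l-ob-eg
1. o -> e, u -> i / F C0 _: fires at position(s) 6: difdiispolobeg
2. d -> t, g -> k / _ #: fires at position(s) 14: difdiispolobek
surface: difdiispolobek


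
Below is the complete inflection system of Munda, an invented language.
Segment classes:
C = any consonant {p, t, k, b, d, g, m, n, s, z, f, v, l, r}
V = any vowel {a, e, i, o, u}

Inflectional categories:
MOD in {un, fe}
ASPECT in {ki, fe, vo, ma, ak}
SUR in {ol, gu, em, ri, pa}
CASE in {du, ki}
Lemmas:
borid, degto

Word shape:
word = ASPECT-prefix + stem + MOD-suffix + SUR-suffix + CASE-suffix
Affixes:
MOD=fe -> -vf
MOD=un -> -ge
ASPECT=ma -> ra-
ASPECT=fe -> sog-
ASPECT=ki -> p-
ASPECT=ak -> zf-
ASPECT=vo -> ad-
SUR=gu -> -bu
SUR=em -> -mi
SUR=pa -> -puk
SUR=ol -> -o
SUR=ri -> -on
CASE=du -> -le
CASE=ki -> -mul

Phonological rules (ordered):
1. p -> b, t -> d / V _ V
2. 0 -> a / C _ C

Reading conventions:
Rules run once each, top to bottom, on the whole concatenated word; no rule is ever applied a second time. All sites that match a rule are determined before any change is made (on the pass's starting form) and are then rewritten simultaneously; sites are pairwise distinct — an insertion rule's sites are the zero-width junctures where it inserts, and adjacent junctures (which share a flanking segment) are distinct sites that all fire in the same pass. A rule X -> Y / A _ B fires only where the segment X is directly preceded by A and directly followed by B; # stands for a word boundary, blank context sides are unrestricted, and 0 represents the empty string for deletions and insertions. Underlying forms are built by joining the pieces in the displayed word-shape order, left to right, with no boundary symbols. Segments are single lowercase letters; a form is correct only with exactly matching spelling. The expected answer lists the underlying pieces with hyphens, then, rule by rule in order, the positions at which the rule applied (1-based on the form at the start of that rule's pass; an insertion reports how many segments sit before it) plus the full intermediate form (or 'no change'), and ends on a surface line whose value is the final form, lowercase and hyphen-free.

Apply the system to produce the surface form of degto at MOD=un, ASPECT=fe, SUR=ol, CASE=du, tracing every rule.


underlying: sog-degto-ge-o-le
1. p -> b, t -> d / V _ V: no change
2. 0 -> a / C _ C: inserts after position(s) 3, 6: sogadegatogeole
surface: sogadegatogeole


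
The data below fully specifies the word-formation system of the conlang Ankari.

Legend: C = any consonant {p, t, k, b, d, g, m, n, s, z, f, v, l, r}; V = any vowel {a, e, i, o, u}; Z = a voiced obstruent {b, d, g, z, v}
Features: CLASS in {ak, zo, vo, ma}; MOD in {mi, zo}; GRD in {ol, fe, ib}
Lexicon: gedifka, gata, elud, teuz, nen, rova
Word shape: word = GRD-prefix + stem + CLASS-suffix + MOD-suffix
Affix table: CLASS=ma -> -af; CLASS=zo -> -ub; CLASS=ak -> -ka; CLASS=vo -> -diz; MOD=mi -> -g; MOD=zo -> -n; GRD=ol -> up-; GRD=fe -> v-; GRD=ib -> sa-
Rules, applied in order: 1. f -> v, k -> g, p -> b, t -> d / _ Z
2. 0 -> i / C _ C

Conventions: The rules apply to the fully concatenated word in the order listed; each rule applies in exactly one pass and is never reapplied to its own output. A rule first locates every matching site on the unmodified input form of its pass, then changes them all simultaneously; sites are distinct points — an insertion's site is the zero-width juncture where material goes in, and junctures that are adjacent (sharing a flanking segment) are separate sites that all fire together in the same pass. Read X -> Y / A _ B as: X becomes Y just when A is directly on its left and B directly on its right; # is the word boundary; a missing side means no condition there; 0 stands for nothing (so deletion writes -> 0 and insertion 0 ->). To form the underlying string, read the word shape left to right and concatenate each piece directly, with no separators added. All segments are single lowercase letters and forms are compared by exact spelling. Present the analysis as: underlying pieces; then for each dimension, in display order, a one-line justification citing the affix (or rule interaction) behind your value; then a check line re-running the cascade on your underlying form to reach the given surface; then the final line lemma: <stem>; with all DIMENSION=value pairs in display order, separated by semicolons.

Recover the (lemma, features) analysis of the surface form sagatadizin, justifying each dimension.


underlying: sa-gata-diz-n
CLASS=vo - signalled by the affix -diz
MOD=zo - signalled by the affix -n
GRD=ib - signalled by the affix sa-
check: sagatadizn -> sagatadizn -> sagatadizin
lemma: gata; CLASS=vo; MOD=zo; GRD=ib


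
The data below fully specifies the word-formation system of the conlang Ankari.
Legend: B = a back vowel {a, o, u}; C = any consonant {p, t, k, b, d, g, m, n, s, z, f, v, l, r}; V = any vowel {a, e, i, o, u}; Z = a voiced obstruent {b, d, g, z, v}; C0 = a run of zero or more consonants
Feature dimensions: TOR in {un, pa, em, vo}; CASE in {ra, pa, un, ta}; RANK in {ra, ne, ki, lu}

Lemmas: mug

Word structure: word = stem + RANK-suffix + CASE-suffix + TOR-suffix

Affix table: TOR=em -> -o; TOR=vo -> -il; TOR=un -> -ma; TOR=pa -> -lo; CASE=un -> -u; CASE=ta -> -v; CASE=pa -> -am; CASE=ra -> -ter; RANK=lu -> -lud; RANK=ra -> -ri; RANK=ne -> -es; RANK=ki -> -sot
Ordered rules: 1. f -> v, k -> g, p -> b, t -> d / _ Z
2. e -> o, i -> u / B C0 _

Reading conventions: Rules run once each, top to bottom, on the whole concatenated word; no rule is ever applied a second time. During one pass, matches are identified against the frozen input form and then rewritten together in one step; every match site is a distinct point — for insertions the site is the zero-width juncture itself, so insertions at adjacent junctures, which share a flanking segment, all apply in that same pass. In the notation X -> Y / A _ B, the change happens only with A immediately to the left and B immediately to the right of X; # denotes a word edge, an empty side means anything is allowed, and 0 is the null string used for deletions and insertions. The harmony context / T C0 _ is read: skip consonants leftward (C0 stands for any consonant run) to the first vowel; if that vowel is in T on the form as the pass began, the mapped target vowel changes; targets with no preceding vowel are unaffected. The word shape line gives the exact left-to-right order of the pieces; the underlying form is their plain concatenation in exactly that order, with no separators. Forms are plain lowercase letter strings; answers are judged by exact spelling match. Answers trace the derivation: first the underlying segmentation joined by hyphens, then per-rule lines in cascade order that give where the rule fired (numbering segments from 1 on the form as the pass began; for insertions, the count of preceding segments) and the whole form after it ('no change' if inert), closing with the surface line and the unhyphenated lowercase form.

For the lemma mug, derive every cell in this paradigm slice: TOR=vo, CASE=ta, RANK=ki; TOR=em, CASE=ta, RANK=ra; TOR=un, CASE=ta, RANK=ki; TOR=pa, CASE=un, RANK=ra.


cell TOR=vo, CASE=ta, RANK=ki:
underlying: mug-sot-v-il
1. f -> v, k -> g, p -> b, t -> d / _ Z: fires at position(s) 6: mugsodvil
2. e -> o, i -> u / B C0 _: fires at position(s) 8: mugsodvul
surface: mugsodvul

cell TOR=em, CASE=ta, RANK=ra:
underlying: mug-ri-v-o
1. f -> v, k -> g, p -> b, t -> d / _ Z: no change
2. e -> o, i -> u / B C0 _: fires at position(s) 5: mugruvo
surface: mugruvo

cell TOR=un, CASE=ta, RANK=ki:
underlying: mug-sot-v-ma
1. f -> v, k -> g, p -> b, t -> d / _ Z: fires at position(s) 6: mugsodvma
2. e -> o, i -> u / B C0 _: no change
surface: mugsodvma

cell TOR=pa, CASE=un, RANK=ra:
underlying: mug-ri-u-lo
1. f -> v, k -> g, p -> b, t -> d / _ Z: no change
2. e -> o, i -> u / B C0 _: fires at position(s) 5: mugruulo
surface: mugruulo
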